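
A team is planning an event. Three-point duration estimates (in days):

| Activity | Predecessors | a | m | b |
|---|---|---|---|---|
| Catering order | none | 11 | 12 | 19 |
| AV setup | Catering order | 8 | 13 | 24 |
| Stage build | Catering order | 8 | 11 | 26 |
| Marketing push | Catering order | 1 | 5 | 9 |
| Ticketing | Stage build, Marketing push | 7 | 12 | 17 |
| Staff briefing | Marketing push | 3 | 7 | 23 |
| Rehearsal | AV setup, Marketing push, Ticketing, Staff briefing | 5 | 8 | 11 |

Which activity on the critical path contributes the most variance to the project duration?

te_Catering order = (11 + 4·12 + 19)/6 = 78/6 = 13; σ²_Catering order = ((19−11)/6)² = 1.778
te_AV setup = (8 + 4·13 + 24)/6 = 84/6 = 14; σ²_AV setup = ((24−8)/6)² = 7.111
te_Stage build = (8 + 4·11 + 26)/6 = 78/6 = 13; σ²_Stage build = ((26−8)/6)² = 9.000
te_Marketing push = (1 + 4·5 + 9)/6 = 30/6 = 5; σ²_Marketing push = ((9−1)/6)² = 1.778
te_Ticketing = (7 + 4·12 + 17)/6 = 72/6 = 12; σ²_Ticketing = ((17−7)/6)² = 2.778
te_Staff briefing = (3 + 4·7 + 23)/6 = 54/6 = 9; σ²_Staff briefing = ((23−3)/6)² = 11.111
te_Rehearsal = (5 + 4·8 + 11)/6 = 48/6 = 8; σ²_Rehearsal = ((11−5)/6)² = 1.000

Forward pass:
ES_Catering order = 0; EF_Catering order = 13
ES_AV setup = 13; EF_AV setup = 13+14 = 27
ES_Stage build = 13; EF_Stage build = 13+13 = 26
ES_Marketing push = 13; EF_Marketing push = 13+5 = 18
ES_Ticketing = max(EF_Stage build=26, EF_Marketing push=18) = 26; EF_Ticketing = 26+12 = 38
ES_Staff briefing = 18; EF_Staff briefing = 18+9 = 27
ES_Rehearsal = max(EF_AV setup=27, EF_Marketing push=18, EF_Ticketing=38, EF_Staff briefing=27) = 38; EF_Rehearsal = 38+8 = 46
Expected project duration μ = 46 days. Critical path: Catering order → Stage build → Ticketing → Rehearsal.

Variances on critical path: σ²_Catering order=1.778, σ²_Stage build=9.000, σ²_Ticketing=2.778, σ²_Rehearsal=1.000.
Largest is σ²_Stage build = 9.000.

Stage build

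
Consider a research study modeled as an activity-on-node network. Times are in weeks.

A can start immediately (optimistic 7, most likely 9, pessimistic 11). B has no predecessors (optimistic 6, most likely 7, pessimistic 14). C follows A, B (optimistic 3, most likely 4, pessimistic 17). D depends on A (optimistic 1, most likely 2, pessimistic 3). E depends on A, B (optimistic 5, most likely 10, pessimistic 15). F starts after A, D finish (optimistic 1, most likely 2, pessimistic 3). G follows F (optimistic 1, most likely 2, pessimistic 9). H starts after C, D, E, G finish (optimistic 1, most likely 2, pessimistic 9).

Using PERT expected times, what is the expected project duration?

22 weeks

te_A = (7 + 4·9 + 11)/6 = 54/6 = 9
te_B = (6 + 4·7 + 14)/6 = 48/6 = 8
te_C = (3 + 4·4 + 17)/6 = 36/6 = 6
te_D = (1 + 4·2 + 3)/6 = 12/6 = 2
te_E = (5 + 4·10 + 15)/6 = 60/6 = 10
te_F = (1 + 4·2 + 3)/6 = 12/6 = 2
te_G = (1 + 4·2 + 9)/6 = 18/6 = 3
te_H = (1 + 4·2 + 9)/6 = 18/6 = 3

Forward pass:
ES_A = 0; EF_A = 9
ES_B = 0; EF_B = 8
ES_C = max(EF_A=9, EF_B=8) = 9; EF_C = 9+6 = 15
ES_D = 9; EF_D = 9+2 = 11
ES_E = max(EF_A=9, EF_B=8) = 9; EF_E = 9+10 = 19
ES_F = max(EF_A=9, EF_D=11) = 11; EF_F = 11+2 = 13
ES_G = 13; EF_G = 13+3 = 16
ES_H = max(EF_C=15, EF_D=11, EF_E=19, EF_G=16) = 19; EF_H = 19+3 = 22
Expected project duration μ = 22 weeks. Critical path: A → E → H.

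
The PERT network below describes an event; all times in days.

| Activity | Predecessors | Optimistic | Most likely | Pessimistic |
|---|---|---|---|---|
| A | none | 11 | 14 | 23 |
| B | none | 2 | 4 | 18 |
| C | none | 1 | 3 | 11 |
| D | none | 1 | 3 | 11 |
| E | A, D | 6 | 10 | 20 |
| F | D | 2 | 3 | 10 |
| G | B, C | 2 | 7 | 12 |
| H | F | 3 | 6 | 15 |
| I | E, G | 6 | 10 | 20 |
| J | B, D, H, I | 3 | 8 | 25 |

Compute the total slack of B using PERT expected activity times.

te_A = (11 + 4·14 + 23)/6 = 90/6 = 15
te_B = (2 + 4·4 + 18)/6 = 36/6 = 6
te_C = (1 + 4·3 + 11)/6 = 24/6 = 4
te_D = (1 + 4·3 + 11)/6 = 24/6 = 4
te_E = (6 + 4·10 + 20)/6 = 66/6 = 11
te_F = (2 + 4·3 + 10)/6 = 24/6 = 4
te_G = (2 + 4·7 + 12)/6 = 42/6 = 7
te_H = (3 + 4·6 + 15)/6 = 42/6 = 7
te_I = (6 + 4·10 + 20)/6 = 66/6 = 11
te_J = (3 + 4·8 + 25)/6 = 60/6 = 10

Forward pass:
ES_A = 0; EF_A = 15
ES_B = 0; EF_B = 6
ES_C = 0; EF_C = 4
ES_D = 0; EF_D = 4
ES_E = max(EF_A=15, EF_D=4) = 15; EF_E = 15+11 = 26
ES_F = 4; EF_F = 4+4 = 8
ES_G = max(EF_B=6, EF_C=4) = 6; EF_G = 6+7 = 13
ES_H = 8; EF_H = 8+7 = 15
ES_I = max(EF_E=26, EF_G=13) = 26; EF_I = 26+11 = 37
ES_J = max(EF_B=6, EF_D=4, EF_H=15, EF_I=37) = 37; EF_J = 37+10 = 47
Expected project duration μ = 47 days. Critical path: A → E → I → J.

Backward pass:
LF_J = 47; LS_J = 47−10 = 37
LF_I = LS_J = 37; LS_I = 37−11 = 26
LF_H = LS_J = 37; LS_H = 37−7 = 30
LF_G = LS_I = 26; LS_G = 26−7 = 19
LF_F = LS_H = 30; LS_F = 30−4 = 26
LF_E = LS_I = 26; LS_E = 26−11 = 15
LF_D = min(LS_E=15, LS_F=26, LS_J=37) = 15; LS_D = 15−4 = 11
LF_C = LS_G = 19; LS_C = 19−4 = 15
LF_B = min(LS_G=19, LS_J=37) = 19; LS_B = 19−6 = 13
LF_A = LS_E = 15; LS_A = 15−15 = 0
Slack_B = LS_B − ES_B = 13 − 0 = 13

13 days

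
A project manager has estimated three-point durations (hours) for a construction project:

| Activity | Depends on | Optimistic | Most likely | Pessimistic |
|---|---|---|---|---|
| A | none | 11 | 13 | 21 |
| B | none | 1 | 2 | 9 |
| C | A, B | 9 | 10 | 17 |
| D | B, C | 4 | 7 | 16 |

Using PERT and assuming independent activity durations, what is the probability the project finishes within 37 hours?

0.914

te_A = (11 + 4·13 + 21)/6 = 84/6 = 14; σ²_A = ((21−11)/6)² = 2.778
te_B = (1 + 4·2 + 9)/6 = 18/6 = 3; σ²_B = ((9−1)/6)² = 1.778
te_C = (9 + 4·10 + 17)/6 = 66/6 = 11; σ²_C = ((17−9)/6)² = 1.778
te_D = (4 + 4·7 + 16)/6 = 48/6 = 8; σ²_D = ((16−4)/6)² = 4.000

Forward pass:
ES_A = 0; EF_A = 14
ES_B = 0; EF_B = 3
ES_C = max(EF_A=14, EF_B=3) = 14; EF_C = 14+11 = 25
ES_D = max(EF_B=3, EF_C=25) = 25; EF_D = 25+8 = 33
Expected project duration μ = 33 hours. Critical path: A → C → D.

Variance along critical path = 2.778 + 1.778 + 4.000 = 8.556; σ = √8.556 = 2.925 hours.
Z = (37 − 33) / 2.925 = 1.368
P(T ≤ 37) = Φ(1.368) ≈ 0.914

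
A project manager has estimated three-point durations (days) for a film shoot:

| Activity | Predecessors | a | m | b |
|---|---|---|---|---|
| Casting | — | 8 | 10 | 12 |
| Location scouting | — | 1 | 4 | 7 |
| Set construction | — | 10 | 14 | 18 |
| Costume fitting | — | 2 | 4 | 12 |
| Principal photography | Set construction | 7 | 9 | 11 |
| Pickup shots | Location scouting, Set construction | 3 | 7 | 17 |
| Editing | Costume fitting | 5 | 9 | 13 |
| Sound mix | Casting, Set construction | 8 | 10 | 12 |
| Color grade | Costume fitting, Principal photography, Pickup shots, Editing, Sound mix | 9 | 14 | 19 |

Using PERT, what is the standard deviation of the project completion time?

te_Casting = (8 + 4·10 + 12)/6 = 60/6 = 10; σ²_Casting = ((12−8)/6)² = 0.444
te_Location scouting = (1 + 4·4 + 7)/6 = 24/6 = 4; σ²_Location scouting = ((7−1)/6)² = 1.000
te_Set construction = (10 + 4·14 + 18)/6 = 84/6 = 14; σ²_Set construction = ((18−10)/6)² = 1.778
te_Costume fitting = (2 + 4·4 + 12)/6 = 30/6 = 5; σ²_Costume fitting = ((12−2)/6)² = 2.778
te_Principal photography = (7 + 4·9 + 11)/6 = 54/6 = 9; σ²_Principal photography = ((11−7)/6)² = 0.444
te_Pickup shots = (3 + 4·7 + 17)/6 = 48/6 = 8; σ²_Pickup shots = ((17−3)/6)² = 5.444
te_Editing = (5 + 4·9 + 13)/6 = 54/6 = 9; σ²_Editing = ((13−5)/6)² = 1.778
te_Sound mix = (8 + 4·10 + 12)/6 = 60/6 = 10; σ²_Sound mix = ((12−8)/6)² = 0.444
te_Color grade = (9 + 4·14 + 19)/6 = 84/6 = 14; σ²_Color grade = ((19−9)/6)² = 2.778

Forward pass:
ES_Casting = 0; EF_Casting = 10
ES_Location scouting = 0; EF_Location scouting = 4
ES_Set construction = 0; EF_Set construction = 14
ES_Costume fitting = 0; EF_Costume fitting = 5
ES_Principal photography = 14; EF_Principal photography = 14+9 = 23
ES_Pickup shots = max(EF_Location scouting=4, EF_Set construction=14) = 14; EF_Pickup shots = 14+8 = 22
ES_Editing = 5; EF_Editing = 5+9 = 14
ES_Sound mix = max(EF_Casting=10, EF_Set construction=14) = 14; EF_Sound mix = 14+10 = 24
ES_Color grade = max(EF_Costume fitting=5, EF_Principal photography=23, EF_Pickup shots=22, EF_Editing=14, EF_Sound mix=24) = 24; EF_Color grade = 24+14 = 38
Expected project duration μ = 38 days. Critical path: Set construction → Sound mix → Color grade.

Variance along critical path = 1.778 + 0.444 + 2.778 = 5.000
σ = √5.000 = 2.236 days

2.24 days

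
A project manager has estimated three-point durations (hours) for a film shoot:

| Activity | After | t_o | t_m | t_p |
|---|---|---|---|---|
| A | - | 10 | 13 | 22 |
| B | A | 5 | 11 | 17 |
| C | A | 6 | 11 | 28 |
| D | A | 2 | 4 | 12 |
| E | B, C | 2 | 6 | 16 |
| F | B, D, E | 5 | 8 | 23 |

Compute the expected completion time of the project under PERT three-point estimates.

te_A = (10 + 4·13 + 22)/6 = 84/6 = 14
te_B = (5 + 4·11 + 17)/6 = 66/6 = 11
te_C = (6 + 4·11 + 28)/6 = 78/6 = 13
te_D = (2 + 4·4 + 12)/6 = 30/6 = 5
te_E = (2 + 4·6 + 16)/6 = 42/6 = 7
te_F = (5 + 4·8 + 23)/6 = 60/6 = 10

Forward pass:
ES_A = 0; EF_A = 14
ES_B = 14; EF_B = 14+11 = 25
ES_C = 14; EF_C = 14+13 = 27
ES_D = 14; EF_D = 14+5 = 19
ES_E = max(EF_B=25, EF_C=27) = 27; EF_E = 27+7 = 34
ES_F = max(EF_B=25, EF_D=19, EF_E=34) = 34; EF_F = 34+10 = 44
Expected project duration μ = 44 hours. Critical path: A → C → E → F.

44 hours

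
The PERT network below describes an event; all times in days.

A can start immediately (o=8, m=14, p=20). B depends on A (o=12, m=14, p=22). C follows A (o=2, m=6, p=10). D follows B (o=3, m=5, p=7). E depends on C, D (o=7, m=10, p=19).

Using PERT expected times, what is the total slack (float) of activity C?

14 days

te_A = (8 + 4·14 + 20)/6 = 84/6 = 14
te_B = (12 + 4·14 + 22)/6 = 90/6 = 15
te_C = (2 + 4·6 + 10)/6 = 36/6 = 6
te_D = (3 + 4·5 + 7)/6 = 30/6 = 5
te_E = (7 + 4·10 + 19)/6 = 66/6 = 11

Forward pass:
ES_A = 0; EF_A = 14
ES_B = 14; EF_B = 14+15 = 29
ES_C = 14; EF_C = 14+6 = 20
ES_D = 29; EF_D = 29+5 = 34
ES_E = max(EF_C=20, EF_D=34) = 34; EF_E = 34+11 = 45
Expected project duration μ = 45 days. Critical path: A → B → D → E.

Backward pass:
LF_E = 45; LS_E = 45−11 = 34
LF_D = LS_E = 34; LS_D = 34−5 = 29
LF_C = LS_E = 34; LS_C = 34−6 = 28
LF_B = LS_D = 29; LS_B = 29−15 = 14
LF_A = min(LS_B=14, LS_C=28) = 14; LS_A = 14−14 = 0
Slack_C = LS_C − ES_C = 28 − 14 = 14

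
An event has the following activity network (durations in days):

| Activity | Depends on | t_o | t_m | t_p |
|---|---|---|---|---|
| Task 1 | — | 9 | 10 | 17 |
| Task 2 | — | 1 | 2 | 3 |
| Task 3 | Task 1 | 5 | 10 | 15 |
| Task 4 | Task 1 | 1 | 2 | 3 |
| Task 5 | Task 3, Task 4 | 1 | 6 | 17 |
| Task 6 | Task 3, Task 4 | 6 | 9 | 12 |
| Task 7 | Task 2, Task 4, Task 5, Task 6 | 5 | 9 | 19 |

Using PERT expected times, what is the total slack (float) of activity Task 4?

te_Task 1 = (9 + 4·10 + 17)/6 = 66/6 = 11
te_Task 2 = (1 + 4·2 + 3)/6 = 12/6 = 2
te_Task 3 = (5 + 4·10 + 15)/6 = 60/6 = 10
te_Task 4 = (1 + 4·2 + 3)/6 = 12/6 = 2
te_Task 5 = (1 + 4·6 + 17)/6 = 42/6 = 7
te_Task 6 = (6 + 4·9 + 12)/6 = 54/6 = 9
te_Task 7 = (5 + 4·9 + 19)/6 = 60/6 = 10

Forward pass:
ES_Task 1 = 0; EF_Task 1 = 11
ES_Task 2 = 0; EF_Task 2 = 2
ES_Task 3 = 11; EF_Task 3 = 11+10 = 21
ES_Task 4 = 11; EF_Task 4 = 11+2 = 13
ES_Task 5 = max(EF_Task 3=21, EF_Task 4=13) = 21; EF_Task 5 = 21+7 = 28
ES_Task 6 = max(EF_Task 3=21, EF_Task 4=13) = 21; EF_Task 6 = 21+9 = 30
ES_Task 7 = max(EF_Task 2=2, EF_Task 4=13, EF_Task 5=28, EF_Task 6=30) = 30; EF_Task 7 = 30+10 = 40
Expected project duration μ = 40 days. Critical path: Task 1 → Task 3 → Task 6 → Task 7.

Backward pass:
LF_Task 7 = 40; LS_Task 7 = 40−10 = 30
LF_Task 6 = LS_Task 7 = 30; LS_Task 6 = 30−9 = 21
LF_Task 5 = LS_Task 7 = 30; LS_Task 5 = 30−7 = 23
LF_Task 4 = min(LS_Task 5=23, LS_Task 6=21, LS_Task 7=30) = 21; LS_Task 4 = 21−2 = 19
LF_Task 3 = min(LS_Task 5=23, LS_Task 6=21) = 21; LS_Task 3 = 21−10 = 11
LF_Task 2 = LS_Task 7 = 30; LS_Task 2 = 30−2 = 28
LF_Task 1 = min(LS_Task 3=11, LS_Task 4=19) = 11; LS_Task 1 = 11−11 = 0
Slack_Task 4 = LS_Task 4 − ES_Task 4 = 19 − 11 = 8

8 days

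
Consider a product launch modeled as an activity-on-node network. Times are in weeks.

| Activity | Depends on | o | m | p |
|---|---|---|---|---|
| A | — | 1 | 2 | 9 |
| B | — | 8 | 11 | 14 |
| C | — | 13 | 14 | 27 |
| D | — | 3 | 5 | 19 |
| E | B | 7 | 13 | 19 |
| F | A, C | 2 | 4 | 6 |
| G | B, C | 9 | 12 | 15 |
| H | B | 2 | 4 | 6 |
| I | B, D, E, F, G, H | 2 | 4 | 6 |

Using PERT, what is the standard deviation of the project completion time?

2.62 weeks

te_A = (1 + 4·2 + 9)/6 = 18/6 = 3; σ²_A = ((9−1)/6)² = 1.778
te_B = (8 + 4·11 + 14)/6 = 66/6 = 11; σ²_B = ((14−8)/6)² = 1.000
te_C = (13 + 4·14 + 27)/6 = 96/6 = 16; σ²_C = ((27−13)/6)² = 5.444
te_D = (3 + 4·5 + 19)/6 = 42/6 = 7; σ²_D = ((19−3)/6)² = 7.111
te_E = (7 + 4·13 + 19)/6 = 78/6 = 13; σ²_E = ((19−7)/6)² = 4.000
te_F = (2 + 4·4 + 6)/6 = 24/6 = 4; σ²_F = ((6−2)/6)² = 0.444
te_G = (9 + 4·12 + 15)/6 = 72/6 = 12; σ²_G = ((15−9)/6)² = 1.000
te_H = (2 + 4·4 + 6)/6 = 24/6 = 4; σ²_H = ((6−2)/6)² = 0.444
te_I = (2 + 4·4 + 6)/6 = 24/6 = 4; σ²_I = ((6−2)/6)² = 0.444

Forward pass:
ES_A = 0; EF_A = 3
ES_B = 0; EF_B = 11
ES_C = 0; EF_C = 16
ES_D = 0; EF_D = 7
ES_E = 11; EF_E = 11+13 = 24
ES_F = max(EF_A=3, EF_C=16) = 16; EF_F = 16+4 = 20
ES_G = max(EF_B=11, EF_C=16) = 16; EF_G = 16+12 = 28
ES_H = 11; EF_H = 11+4 = 15
ES_I = max(EF_B=11, EF_D=7, EF_E=24, EF_F=20, EF_G=28, EF_H=15) = 28; EF_I = 28+4 = 32
Expected project duration μ = 32 weeks. Critical path: C → G → I.

Variance along critical path = 5.444 + 1.000 + 0.444 = 6.889
σ = √6.889 = 2.625 weeks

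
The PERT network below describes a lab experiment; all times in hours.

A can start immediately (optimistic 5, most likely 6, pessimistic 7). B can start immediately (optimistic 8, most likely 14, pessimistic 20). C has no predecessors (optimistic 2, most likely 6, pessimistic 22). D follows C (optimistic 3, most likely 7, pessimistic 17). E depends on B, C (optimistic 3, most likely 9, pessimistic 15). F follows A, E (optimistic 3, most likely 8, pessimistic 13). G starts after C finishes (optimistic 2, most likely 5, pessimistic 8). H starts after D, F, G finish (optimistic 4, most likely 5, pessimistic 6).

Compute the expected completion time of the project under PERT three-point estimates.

36 hours

te_A = (5 + 4·6 + 7)/6 = 36/6 = 6
te_B = (8 + 4·14 + 20)/6 = 84/6 = 14
te_C = (2 + 4·6 + 22)/6 = 48/6 = 8
te_D = (3 + 4·7 + 17)/6 = 48/6 = 8
te_E = (3 + 4·9 + 15)/6 = 54/6 = 9
te_F = (3 + 4·8 + 13)/6 = 48/6 = 8
te_G = (2 + 4·5 + 8)/6 = 30/6 = 5
te_H = (4 + 4·5 + 6)/6 = 30/6 = 5

Forward pass:
ES_A = 0; EF_A = 6
ES_B = 0; EF_B = 14
ES_C = 0; EF_C = 8
ES_D = 8; EF_D = 8+8 = 16
ES_E = max(EF_B=14, EF_C=8) = 14; EF_E = 14+9 = 23
ES_F = max(EF_A=6, EF_E=23) = 23; EF_F = 23+8 = 31
ES_G = 8; EF_G = 8+5 = 13
ES_H = max(EF_D=16, EF_F=31, EF_G=13) = 31; EF_H = 31+5 = 36
Expected project duration μ = 36 hours. Critical path: B → E → F → H.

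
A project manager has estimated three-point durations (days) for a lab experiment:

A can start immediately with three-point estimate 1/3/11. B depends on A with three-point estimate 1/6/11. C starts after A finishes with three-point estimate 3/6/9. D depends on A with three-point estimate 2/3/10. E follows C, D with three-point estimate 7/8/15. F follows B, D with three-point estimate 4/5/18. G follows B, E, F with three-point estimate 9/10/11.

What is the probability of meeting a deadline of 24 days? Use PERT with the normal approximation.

0.018

te_A = (1 + 4·3 + 11)/6 = 24/6 = 4; σ²_A = ((11−1)/6)² = 2.778
te_B = (1 + 4·6 + 11)/6 = 36/6 = 6; σ²_B = ((11−1)/6)² = 2.778
te_C = (3 + 4·6 + 9)/6 = 36/6 = 6; σ²_C = ((9−3)/6)² = 1.000
te_D = (2 + 4·3 + 10)/6 = 24/6 = 4; σ²_D = ((10−2)/6)² = 1.778
te_E = (7 + 4·8 + 15)/6 = 54/6 = 9; σ²_E = ((15−7)/6)² = 1.778
te_F = (4 + 4·5 + 18)/6 = 42/6 = 7; σ²_F = ((18−4)/6)² = 5.444
te_G = (9 + 4·10 + 11)/6 = 60/6 = 10; σ²_G = ((11−9)/6)² = 0.111

Forward pass:
ES_A = 0; EF_A = 4
ES_B = 4; EF_B = 4+6 = 10
ES_C = 4; EF_C = 4+6 = 10
ES_D = 4; EF_D = 4+4 = 8
ES_E = max(EF_C=10, EF_D=8) = 10; EF_E = 10+9 = 19
ES_F = max(EF_B=10, EF_D=8) = 10; EF_F = 10+7 = 17
ES_G = max(EF_B=10, EF_E=19, EF_F=17) = 19; EF_G = 19+10 = 29
Expected project duration μ = 29 days. Critical path: A → C → E → G.

Variance along critical path = 2.778 + 1.000 + 1.778 + 0.111 = 5.667; σ = √5.667 = 2.380 days.
Z = (24 − 29) / 2.380 = -2.100
P(T ≤ 24) = Φ(-2.100) ≈ 0.018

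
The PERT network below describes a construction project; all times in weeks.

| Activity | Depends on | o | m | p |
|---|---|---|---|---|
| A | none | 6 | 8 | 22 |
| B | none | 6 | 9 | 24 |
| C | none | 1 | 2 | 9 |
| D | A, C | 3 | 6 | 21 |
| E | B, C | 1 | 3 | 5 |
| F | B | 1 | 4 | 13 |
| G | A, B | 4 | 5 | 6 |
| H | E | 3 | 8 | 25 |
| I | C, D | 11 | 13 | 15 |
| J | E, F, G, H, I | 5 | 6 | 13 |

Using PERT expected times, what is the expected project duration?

38 weeks

te_A = (6 + 4·8 + 22)/6 = 60/6 = 10
te_B = (6 + 4·9 + 24)/6 = 66/6 = 11
te_C = (1 + 4·2 + 9)/6 = 18/6 = 3
te_D = (3 + 4·6 + 21)/6 = 48/6 = 8
te_E = (1 + 4·3 + 5)/6 = 18/6 = 3
te_F = (1 + 4·4 + 13)/6 = 30/6 = 5
te_G = (4 + 4·5 + 6)/6 = 30/6 = 5
te_H = (3 + 4·8 + 25)/6 = 60/6 = 10
te_I = (11 + 4·13 + 15)/6 = 78/6 = 13
te_J = (5 + 4·6 + 13)/6 = 42/6 = 7

Forward pass:
ES_A = 0; EF_A = 10
ES_B = 0; EF_B = 11
ES_C = 0; EF_C = 3
ES_D = max(EF_A=10, EF_C=3) = 10; EF_D = 10+8 = 18
ES_E = max(EF_B=11, EF_C=3) = 11; EF_E = 11+3 = 14
ES_F = 11; EF_F = 11+5 = 16
ES_G = max(EF_A=10, EF_B=11) = 11; EF_G = 11+5 = 16
ES_H = 14; EF_H = 14+10 = 24
ES_I = max(EF_C=3, EF_D=18) = 18; EF_I = 18+13 = 31
ES_J = max(EF_E=14, EF_F=16, EF_G=16, EF_H=24, EF_I=31) = 31; EF_J = 31+7 = 38
Expected project duration μ = 38 weeks. Critical path: A → D → I → J.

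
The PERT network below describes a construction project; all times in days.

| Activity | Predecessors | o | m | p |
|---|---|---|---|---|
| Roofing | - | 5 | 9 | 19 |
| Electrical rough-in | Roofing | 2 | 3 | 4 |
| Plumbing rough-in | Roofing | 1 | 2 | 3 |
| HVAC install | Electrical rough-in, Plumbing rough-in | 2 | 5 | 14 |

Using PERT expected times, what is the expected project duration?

19 days

te_Roofing = (5 + 4·9 + 19)/6 = 60/6 = 10
te_Electrical rough-in = (2 + 4·3 + 4)/6 = 18/6 = 3
te_Plumbing rough-in = (1 + 4·2 + 3)/6 = 12/6 = 2
te_HVAC install = (2 + 4·5 + 14)/6 = 36/6 = 6

Forward pass:
ES_Roofing = 0; EF_Roofing = 10
ES_Electrical rough-in = 10; EF_Electrical rough-in = 10+3 = 13
ES_Plumbing rough-in = 10; EF_Plumbing rough-in = 10+2 = 12
ES_HVAC install = max(EF_Electrical rough-in=13, EF_Plumbing rough-in=12) = 13; EF_HVAC install = 13+6 = 19
Expected project duration μ = 19 days. Critical path: Roofing → Electrical rough-in → HVAC install.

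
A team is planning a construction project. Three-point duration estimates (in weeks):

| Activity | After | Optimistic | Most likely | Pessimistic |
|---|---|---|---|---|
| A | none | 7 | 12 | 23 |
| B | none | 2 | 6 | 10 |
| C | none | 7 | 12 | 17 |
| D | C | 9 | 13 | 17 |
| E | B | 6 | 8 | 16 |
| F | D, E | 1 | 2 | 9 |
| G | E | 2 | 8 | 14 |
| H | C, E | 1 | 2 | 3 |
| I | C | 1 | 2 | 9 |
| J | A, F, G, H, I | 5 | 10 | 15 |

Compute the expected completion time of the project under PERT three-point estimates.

te_A = (7 + 4·12 + 23)/6 = 78/6 = 13
te_B = (2 + 4·6 + 10)/6 = 36/6 = 6
te_C = (7 + 4·12 + 17)/6 = 72/6 = 12
te_D = (9 + 4·13 + 17)/6 = 78/6 = 13
te_E = (6 + 4·8 + 16)/6 = 54/6 = 9
te_F = (1 + 4·2 + 9)/6 = 18/6 = 3
te_G = (2 + 4·8 + 14)/6 = 48/6 = 8
te_H = (1 + 4·2 + 3)/6 = 12/6 = 2
te_I = (1 + 4·2 + 9)/6 = 18/6 = 3
te_J = (5 + 4·10 + 15)/6 = 60/6 = 10

Forward pass:
ES_A = 0; EF_A = 13
ES_B = 0; EF_B = 6
ES_C = 0; EF_C = 12
ES_D = 12; EF_D = 12+13 = 25
ES_E = 6; EF_E = 6+9 = 15
ES_F = max(EF_D=25, EF_E=15) = 25; EF_F = 25+3 = 28
ES_G = 15; EF_G = 15+8 = 23
ES_H = max(EF_C=12, EF_E=15) = 15; EF_H = 15+2 = 17
ES_I = 12; EF_I = 12+3 = 15
ES_J = max(EF_A=13, EF_F=28, EF_G=23, EF_H=17, EF_I=15) = 28; EF_J = 28+10 = 38
Expected project duration μ = 38 weeks. Critical path: C → D → F → J.

38 weeks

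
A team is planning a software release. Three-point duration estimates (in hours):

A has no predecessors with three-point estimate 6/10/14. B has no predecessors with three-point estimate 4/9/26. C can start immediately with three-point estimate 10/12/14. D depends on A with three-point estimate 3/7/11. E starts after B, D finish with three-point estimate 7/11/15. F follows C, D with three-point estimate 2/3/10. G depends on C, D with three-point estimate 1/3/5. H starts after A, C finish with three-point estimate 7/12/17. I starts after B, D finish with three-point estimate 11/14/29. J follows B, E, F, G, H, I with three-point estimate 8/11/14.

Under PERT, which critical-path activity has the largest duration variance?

te_A = (6 + 4·10 + 14)/6 = 60/6 = 10; σ²_A = ((14−6)/6)² = 1.778
te_B = (4 + 4·9 + 26)/6 = 66/6 = 11; σ²_B = ((26−4)/6)² = 13.444
te_C = (10 + 4·12 + 14)/6 = 72/6 = 12; σ²_C = ((14−10)/6)² = 0.444
te_D = (3 + 4·7 + 11)/6 = 42/6 = 7; σ²_D = ((11−3)/6)² = 1.778
te_E = (7 + 4·11 + 15)/6 = 66/6 = 11; σ²_E = ((15−7)/6)² = 1.778
te_F = (2 + 4·3 + 10)/6 = 24/6 = 4; σ²_F = ((10−2)/6)² = 1.778
te_G = (1 + 4·3 + 5)/6 = 18/6 = 3; σ²_G = ((5−1)/6)² = 0.444
te_H = (7 + 4·12 + 17)/6 = 72/6 = 12; σ²_H = ((17−7)/6)² = 2.778
te_I = (11 + 4·14 + 29)/6 = 96/6 = 16; σ²_I = ((29−11)/6)² = 9.000
te_J = (8 + 4·11 + 14)/6 = 66/6 = 11; σ²_J = ((14−8)/6)² = 1.000

Forward pass:
ES_A = 0; EF_A = 10
ES_B = 0; EF_B = 11
ES_C = 0; EF_C = 12
ES_D = 10; EF_D = 10+7 = 17
ES_E = max(EF_B=11, EF_D=17) = 17; EF_E = 17+11 = 28
ES_F = max(EF_C=12, EF_D=17) = 17; EF_F = 17+4 = 21
ES_G = max(EF_C=12, EF_D=17) = 17; EF_G = 17+3 = 20
ES_H = max(EF_A=10, EF_C=12) = 12; EF_H = 12+12 = 24
ES_I = max(EF_B=11, EF_D=17) = 17; EF_I = 17+16 = 33
ES_J = max(EF_B=11, EF_E=28, EF_F=21, EF_G=20, EF_H=24, EF_I=33) = 33; EF_J = 33+11 = 44
Expected project duration μ = 44 hours. Critical path: A → D → I → J.

Variances on critical path: σ²_A=1.778, σ²_D=1.778, σ²_I=9.000, σ²_J=1.000.
Largest is σ²_I = 9.000.

I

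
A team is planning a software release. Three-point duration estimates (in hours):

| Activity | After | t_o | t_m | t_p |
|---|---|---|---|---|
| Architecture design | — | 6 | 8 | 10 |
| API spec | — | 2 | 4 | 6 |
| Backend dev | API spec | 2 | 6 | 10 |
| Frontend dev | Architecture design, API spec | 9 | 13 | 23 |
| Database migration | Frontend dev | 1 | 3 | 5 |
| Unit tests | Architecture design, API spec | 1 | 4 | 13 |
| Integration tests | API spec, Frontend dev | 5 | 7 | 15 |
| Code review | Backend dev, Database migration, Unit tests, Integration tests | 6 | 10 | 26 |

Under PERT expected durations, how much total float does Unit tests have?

te_Architecture design = (6 + 4·8 + 10)/6 = 48/6 = 8
te_API spec = (2 + 4·4 + 6)/6 = 24/6 = 4
te_Backend dev = (2 + 4·6 + 10)/6 = 36/6 = 6
te_Frontend dev = (9 + 4·13 + 23)/6 = 84/6 = 14
te_Database migration = (1 + 4·3 + 5)/6 = 18/6 = 3
te_Unit tests = (1 + 4·4 + 13)/6 = 30/6 = 5
te_Integration tests = (5 + 4·7 + 15)/6 = 48/6 = 8
te_Code review = (6 + 4·10 + 26)/6 = 72/6 = 12

Forward pass:
ES_Architecture design = 0; EF_Architecture design = 8
ES_API spec = 0; EF_API spec = 4
ES_Backend dev = 4; EF_Backend dev = 4+6 = 10
ES_Frontend dev = max(EF_Architecture design=8, EF_API spec=4) = 8; EF_Frontend dev = 8+14 = 22
ES_Database migration = 22; EF_Database migration = 22+3 = 25
ES_Unit tests = max(EF_Architecture design=8, EF_API spec=4) = 8; EF_Unit tests = 8+5 = 13
ES_Integration tests = max(EF_API spec=4, EF_Frontend dev=22) = 22; EF_Integration tests = 22+8 = 30
ES_Code review = max(EF_Backend dev=10, EF_Database migration=25, EF_Unit tests=13, EF_Integration tests=30) = 30; EF_Code review = 30+12 = 42
Expected project duration μ = 42 hours. Critical path: Architecture design → Frontend dev → Integration tests → Code review.

Backward pass:
LF_Code review = 42; LS_Code review = 42−12 = 30
LF_Integration tests = LS_Code review = 30; LS_Integration tests = 30−8 = 22
LF_Unit tests = LS_Code review = 30; LS_Unit tests = 30−5 = 25
LF_Database migration = LS_Code review = 30; LS_Database migration = 30−3 = 27
LF_Frontend dev = min(LS_Database migration=27, LS_Integration tests=22) = 22; LS_Frontend dev = 22−14 = 8
LF_Backend dev = LS_Code review = 30; LS_Backend dev = 30−6 = 24
LF_API spec = min(LS_Backend dev=24, LS_Frontend dev=8, LS_Unit tests=25, LS_Integration tests=22) = 8; LS_API spec = 8−4 = 4
LF_Architecture design = min(LS_Frontend dev=8, LS_Unit tests=25) = 8; LS_Architecture design = 8−8 = 0
Slack_Unit tests = LS_Unit tests − ES_Unit tests = 25 − 8 = 17

17 hours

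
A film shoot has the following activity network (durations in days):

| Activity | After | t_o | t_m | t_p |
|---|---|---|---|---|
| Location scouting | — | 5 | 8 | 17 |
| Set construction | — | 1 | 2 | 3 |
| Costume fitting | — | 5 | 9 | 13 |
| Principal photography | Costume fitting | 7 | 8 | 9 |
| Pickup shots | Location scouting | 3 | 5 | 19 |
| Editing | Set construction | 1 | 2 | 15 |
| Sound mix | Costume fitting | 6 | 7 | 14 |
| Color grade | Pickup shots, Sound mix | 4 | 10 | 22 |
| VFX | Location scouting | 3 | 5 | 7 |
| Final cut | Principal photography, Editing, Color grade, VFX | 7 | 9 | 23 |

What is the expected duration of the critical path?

39 days

te_Location scouting = (5 + 4·8 + 17)/6 = 54/6 = 9
te_Set construction = (1 + 4·2 + 3)/6 = 12/6 = 2
te_Costume fitting = (5 + 4·9 + 13)/6 = 54/6 = 9
te_Principal photography = (7 + 4·8 + 9)/6 = 48/6 = 8
te_Pickup shots = (3 + 4·5 + 19)/6 = 42/6 = 7
te_Editing = (1 + 4·2 + 15)/6 = 24/6 = 4
te_Sound mix = (6 + 4·7 + 14)/6 = 48/6 = 8
te_Color grade = (4 + 4·10 + 22)/6 = 66/6 = 11
te_VFX = (3 + 4·5 + 7)/6 = 30/6 = 5
te_Final cut = (7 + 4·9 + 23)/6 = 66/6 = 11

Forward pass:
ES_Location scouting = 0; EF_Location scouting = 9
ES_Set construction = 0; EF_Set construction = 2
ES_Costume fitting = 0; EF_Costume fitting = 9
ES_Principal photography = 9; EF_Principal photography = 9+8 = 17
ES_Pickup shots = 9; EF_Pickup shots = 9+7 = 16
ES_Editing = 2; EF_Editing = 2+4 = 6
ES_Sound mix = 9; EF_Sound mix = 9+8 = 17
ES_Color grade = max(EF_Pickup shots=16, EF_Sound mix=17) = 17; EF_Color grade = 17+11 = 28
ES_VFX = 9; EF_VFX = 9+5 = 14
ES_Final cut = max(EF_Principal photography=17, EF_Editing=6, EF_Color grade=28, EF_VFX=14) = 28; EF_Final cut = 28+11 = 39
Expected project duration μ = 39 days. Critical path: Costume fitting → Sound mix → Color grade → Final cut.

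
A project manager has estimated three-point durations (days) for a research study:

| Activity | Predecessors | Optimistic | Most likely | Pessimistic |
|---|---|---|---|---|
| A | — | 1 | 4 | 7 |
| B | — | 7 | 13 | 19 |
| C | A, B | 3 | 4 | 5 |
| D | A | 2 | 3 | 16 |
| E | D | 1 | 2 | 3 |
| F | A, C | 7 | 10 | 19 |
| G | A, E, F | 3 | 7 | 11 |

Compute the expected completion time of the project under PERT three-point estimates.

35 days

te_A = (1 + 4·4 + 7)/6 = 24/6 = 4
te_B = (7 + 4·13 + 19)/6 = 78/6 = 13
te_C = (3 + 4·4 + 5)/6 = 24/6 = 4
te_D = (2 + 4·3 + 16)/6 = 30/6 = 5
te_E = (1 + 4·2 + 3)/6 = 12/6 = 2
te_F = (7 + 4·10 + 19)/6 = 66/6 = 11
te_G = (3 + 4·7 + 11)/6 = 42/6 = 7

Forward pass:
ES_A = 0; EF_A = 4
ES_B = 0; EF_B = 13
ES_C = max(EF_A=4, EF_B=13) = 13; EF_C = 13+4 = 17
ES_D = 4; EF_D = 4+5 = 9
ES_E = 9; EF_E = 9+2 = 11
ES_F = max(EF_A=4, EF_C=17) = 17; EF_F = 17+11 = 28
ES_G = max(EF_A=4, EF_E=11, EF_F=28) = 28; EF_G = 28+7 = 35
Expected project duration μ = 35 days. Critical path: B → C → F → G.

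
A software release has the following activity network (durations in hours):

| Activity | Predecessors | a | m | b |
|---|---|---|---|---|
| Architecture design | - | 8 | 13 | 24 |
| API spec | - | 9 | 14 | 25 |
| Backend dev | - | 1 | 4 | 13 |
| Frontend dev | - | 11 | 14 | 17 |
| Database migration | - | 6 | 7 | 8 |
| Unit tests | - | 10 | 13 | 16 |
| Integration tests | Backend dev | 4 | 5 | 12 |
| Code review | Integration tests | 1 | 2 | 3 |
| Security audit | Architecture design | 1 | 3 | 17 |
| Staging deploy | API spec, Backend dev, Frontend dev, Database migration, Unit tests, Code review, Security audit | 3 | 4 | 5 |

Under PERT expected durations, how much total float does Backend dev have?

6 hours

te_Architecture design = (8 + 4·13 + 24)/6 = 84/6 = 14
te_API spec = (9 + 4·14 + 25)/6 = 90/6 = 15
te_Backend dev = (1 + 4·4 + 13)/6 = 30/6 = 5
te_Frontend dev = (11 + 4·14 + 17)/6 = 84/6 = 14
te_Database migration = (6 + 4·7 + 8)/6 = 42/6 = 7
te_Unit tests = (10 + 4·13 + 16)/6 = 78/6 = 13
te_Integration tests = (4 + 4·5 + 12)/6 = 36/6 = 6
te_Code review = (1 + 4·2 + 3)/6 = 12/6 = 2
te_Security audit = (1 + 4·3 + 17)/6 = 30/6 = 5
te_Staging deploy = (3 + 4·4 + 5)/6 = 24/6 = 4

Forward pass:
ES_Architecture design = 0; EF_Architecture design = 14
ES_API spec = 0; EF_API spec = 15
ES_Backend dev = 0; EF_Backend dev = 5
ES_Frontend dev = 0; EF_Frontend dev = 14
ES_Database migration = 0; EF_Database migration = 7
ES_Unit tests = 0; EF_Unit tests = 13
ES_Integration tests = 5; EF_Integration tests = 5+6 = 11
ES_Code review = 11; EF_Code review = 11+2 = 13
ES_Security audit = 14; EF_Security audit = 14+5 = 19
ES_Staging deploy = max(EF_API spec=15, EF_Backend dev=5, EF_Frontend dev=14, EF_Database migration=7, EF_Unit tests=13, EF_Code review=13, EF_Security audit=19) = 19; EF_Staging deploy = 19+4 = 23
Expected project duration μ = 23 hours. Critical path: Architecture design → Security audit → Staging deploy.

Backward pass:
LF_Staging deploy = 23; LS_Staging deploy = 23−4 = 19
LF_Security audit = LS_Staging deploy = 19; LS_Security audit = 19−5 = 14
LF_Code review = LS_Staging deploy = 19; LS_Code review = 19−2 = 17
LF_Integration tests = LS_Code review = 17; LS_Integration tests = 17−6 = 11
LF_Unit tests = LS_Staging deploy = 19; LS_Unit tests = 19−13 = 6
LF_Database migration = LS_Staging deploy = 19; LS_Database migration = 19−7 = 12
LF_Frontend dev = LS_Staging deploy = 19; LS_Frontend dev = 19−14 = 5
LF_Backend dev = min(LS_Integration tests=11, LS_Staging deploy=19) = 11; LS_Backend dev = 11−5 = 6
LF_API spec = LS_Staging deploy = 19; LS_API spec = 19−15 = 4
LF_Architecture design = LS_Security audit = 14; LS_Architecture design = 14−14 = 0
Slack_Backend dev = LS_Backend dev − ES_Backend dev = 6 − 0 = 6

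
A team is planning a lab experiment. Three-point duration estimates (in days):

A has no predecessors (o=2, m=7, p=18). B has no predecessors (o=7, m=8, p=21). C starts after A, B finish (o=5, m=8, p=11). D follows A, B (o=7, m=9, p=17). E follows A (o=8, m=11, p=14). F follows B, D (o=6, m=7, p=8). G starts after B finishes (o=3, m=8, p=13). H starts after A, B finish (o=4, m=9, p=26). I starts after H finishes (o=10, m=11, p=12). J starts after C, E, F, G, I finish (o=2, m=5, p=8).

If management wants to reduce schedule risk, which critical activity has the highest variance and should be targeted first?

H

te_A = (2 + 4·7 + 18)/6 = 48/6 = 8; σ²_A = ((18−2)/6)² = 7.111
te_B = (7 + 4·8 + 21)/6 = 60/6 = 10; σ²_B = ((21−7)/6)² = 5.444
te_C = (5 + 4·8 + 11)/6 = 48/6 = 8; σ²_C = ((11−5)/6)² = 1.000
te_D = (7 + 4·9 + 17)/6 = 60/6 = 10; σ²_D = ((17−7)/6)² = 2.778
te_E = (8 + 4·11 + 14)/6 = 66/6 = 11; σ²_E = ((14−8)/6)² = 1.000
te_F = (6 + 4·7 + 8)/6 = 42/6 = 7; σ²_F = ((8−6)/6)² = 0.111
te_G = (3 + 4·8 + 13)/6 = 48/6 = 8; σ²_G = ((13−3)/6)² = 2.778
te_H = (4 + 4·9 + 26)/6 = 66/6 = 11; σ²_H = ((26−4)/6)² = 13.444
te_I = (10 + 4·11 + 12)/6 = 66/6 = 11; σ²_I = ((12−10)/6)² = 0.111
te_J = (2 + 4·5 + 8)/6 = 30/6 = 5; σ²_J = ((8−2)/6)² = 1.000

Forward pass:
ES_A = 0; EF_A = 8
ES_B = 0; EF_B = 10
ES_C = max(EF_A=8, EF_B=10) = 10; EF_C = 10+8 = 18
ES_D = max(EF_A=8, EF_B=10) = 10; EF_D = 10+10 = 20
ES_E = 8; EF_E = 8+11 = 19
ES_F = max(EF_B=10, EF_D=20) = 20; EF_F = 20+7 = 27
ES_G = 10; EF_G = 10+8 = 18
ES_H = max(EF_A=8, EF_B=10) = 10; EF_H = 10+11 = 21
ES_I = 21; EF_I = 21+11 = 32
ES_J = max(EF_C=18, EF_E=19, EF_F=27, EF_G=18, EF_I=32) = 32; EF_J = 32+5 = 37
Expected project duration μ = 37 days. Critical path: B → H → I → J.

Variances on critical path: σ²_B=5.444, σ²_H=13.444, σ²_I=0.111, σ²_J=1.000.
Largest is σ²_H = 13.444.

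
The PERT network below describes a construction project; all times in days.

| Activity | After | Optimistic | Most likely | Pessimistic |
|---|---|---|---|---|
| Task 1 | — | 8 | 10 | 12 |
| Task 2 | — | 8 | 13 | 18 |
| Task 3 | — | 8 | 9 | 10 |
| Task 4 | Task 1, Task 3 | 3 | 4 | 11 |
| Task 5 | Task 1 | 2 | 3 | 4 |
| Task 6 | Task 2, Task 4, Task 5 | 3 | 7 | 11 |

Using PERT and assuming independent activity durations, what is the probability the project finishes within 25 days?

0.933

te_Task 1 = (8 + 4·10 + 12)/6 = 60/6 = 10; σ²_Task 1 = ((12−8)/6)² = 0.444
te_Task 2 = (8 + 4·13 + 18)/6 = 78/6 = 13; σ²_Task 2 = ((18−8)/6)² = 2.778
te_Task 3 = (8 + 4·9 + 10)/6 = 54/6 = 9; σ²_Task 3 = ((10−8)/6)² = 0.111
te_Task 4 = (3 + 4·4 + 11)/6 = 30/6 = 5; σ²_Task 4 = ((11−3)/6)² = 1.778
te_Task 5 = (2 + 4·3 + 4)/6 = 18/6 = 3; σ²_Task 5 = ((4−2)/6)² = 0.111
te_Task 6 = (3 + 4·7 + 11)/6 = 42/6 = 7; σ²_Task 6 = ((11−3)/6)² = 1.778

Forward pass:
ES_Task 1 = 0; EF_Task 1 = 10
ES_Task 2 = 0; EF_Task 2 = 13
ES_Task 3 = 0; EF_Task 3 = 9
ES_Task 4 = max(EF_Task 1=10, EF_Task 3=9) = 10; EF_Task 4 = 10+5 = 15
ES_Task 5 = 10; EF_Task 5 = 10+3 = 13
ES_Task 6 = max(EF_Task 2=13, EF_Task 4=15, EF_Task 5=13) = 15; EF_Task 6 = 15+7 = 22
Expected project duration μ = 22 days. Critical path: Task 1 → Task 4 → Task 6.

Variance along critical path = 0.444 + 1.778 + 1.778 = 4.000; σ = √4.000 = 2.000 days.
Z = (25 − 22) / 2.000 = 1.500
P(T ≤ 25) = Φ(1.500) ≈ 0.933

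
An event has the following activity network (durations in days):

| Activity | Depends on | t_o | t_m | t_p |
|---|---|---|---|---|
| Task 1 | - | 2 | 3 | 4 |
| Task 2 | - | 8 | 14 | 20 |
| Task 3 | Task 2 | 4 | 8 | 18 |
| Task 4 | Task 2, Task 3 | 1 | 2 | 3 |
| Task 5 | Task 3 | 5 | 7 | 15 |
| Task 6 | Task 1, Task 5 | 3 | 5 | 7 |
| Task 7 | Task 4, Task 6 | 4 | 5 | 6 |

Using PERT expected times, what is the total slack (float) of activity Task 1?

28 days

te_Task 1 = (2 + 4·3 + 4)/6 = 18/6 = 3
te_Task 2 = (8 + 4·14 + 20)/6 = 84/6 = 14
te_Task 3 = (4 + 4·8 + 18)/6 = 54/6 = 9
te_Task 4 = (1 + 4·2 + 3)/6 = 12/6 = 2
te_Task 5 = (5 + 4·7 + 15)/6 = 48/6 = 8
te_Task 6 = (3 + 4·5 + 7)/6 = 30/6 = 5
te_Task 7 = (4 + 4·5 + 6)/6 = 30/6 = 5

Forward pass:
ES_Task 1 = 0; EF_Task 1 = 3
ES_Task 2 = 0; EF_Task 2 = 14
ES_Task 3 = 14; EF_Task 3 = 14+9 = 23
ES_Task 4 = max(EF_Task 2=14, EF_Task 3=23) = 23; EF_Task 4 = 23+2 = 25
ES_Task 5 = 23; EF_Task 5 = 23+8 = 31
ES_Task 6 = max(EF_Task 1=3, EF_Task 5=31) = 31; EF_Task 6 = 31+5 = 36
ES_Task 7 = max(EF_Task 4=25, EF_Task 6=36) = 36; EF_Task 7 = 36+5 = 41
Expected project duration μ = 41 days. Critical path: Task 2 → Task 3 → Task 5 → Task 6 → Task 7.

Backward pass:
LF_Task 7 = 41; LS_Task 7 = 41−5 = 36
LF_Task 6 = LS_Task 7 = 36; LS_Task 6 = 36−5 = 31
LF_Task 5 = LS_Task 6 = 31; LS_Task 5 = 31−8 = 23
LF_Task 4 = LS_Task 7 = 36; LS_Task 4 = 36−2 = 34
LF_Task 3 = min(LS_Task 4=34, LS_Task 5=23) = 23; LS_Task 3 = 23−9 = 14
LF_Task 2 = min(LS_Task 3=14, LS_Task 4=34) = 14; LS_Task 2 = 14−14 = 0
LF_Task 1 = LS_Task 6 = 31; LS_Task 1 = 31−3 = 28
Slack_Task 1 = LS_Task 1 − ES_Task 1 = 28 − 0 = 28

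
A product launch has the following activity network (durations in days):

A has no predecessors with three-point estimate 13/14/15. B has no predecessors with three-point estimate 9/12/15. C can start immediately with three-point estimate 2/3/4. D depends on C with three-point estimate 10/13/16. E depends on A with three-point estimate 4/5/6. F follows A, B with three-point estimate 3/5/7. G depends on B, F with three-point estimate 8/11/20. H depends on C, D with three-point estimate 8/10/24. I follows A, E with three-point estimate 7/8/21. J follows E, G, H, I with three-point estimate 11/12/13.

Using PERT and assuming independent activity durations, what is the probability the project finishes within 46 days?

0.918

te_A = (13 + 4·14 + 15)/6 = 84/6 = 14; σ²_A = ((15−13)/6)² = 0.111
te_B = (9 + 4·12 + 15)/6 = 72/6 = 12; σ²_B = ((15−9)/6)² = 1.000
te_C = (2 + 4·3 + 4)/6 = 18/6 = 3; σ²_C = ((4−2)/6)² = 0.111
te_D = (10 + 4·13 + 16)/6 = 78/6 = 13; σ²_D = ((16−10)/6)² = 1.000
te_E = (4 + 4·5 + 6)/6 = 30/6 = 5; σ²_E = ((6−4)/6)² = 0.111
te_F = (3 + 4·5 + 7)/6 = 30/6 = 5; σ²_F = ((7−3)/6)² = 0.444
te_G = (8 + 4·11 + 20)/6 = 72/6 = 12; σ²_G = ((20−8)/6)² = 4.000
te_H = (8 + 4·10 + 24)/6 = 72/6 = 12; σ²_H = ((24−8)/6)² = 7.111
te_I = (7 + 4·8 + 21)/6 = 60/6 = 10; σ²_I = ((21−7)/6)² = 5.444
te_J = (11 + 4·12 + 13)/6 = 72/6 = 12; σ²_J = ((13−11)/6)² = 0.111

Forward pass:
ES_A = 0; EF_A = 14
ES_B = 0; EF_B = 12
ES_C = 0; EF_C = 3
ES_D = 3; EF_D = 3+13 = 16
ES_E = 14; EF_E = 14+5 = 19
ES_F = max(EF_A=14, EF_B=12) = 14; EF_F = 14+5 = 19
ES_G = max(EF_B=12, EF_F=19) = 19; EF_G = 19+12 = 31
ES_H = max(EF_C=3, EF_D=16) = 16; EF_H = 16+12 = 28
ES_I = max(EF_A=14, EF_E=19) = 19; EF_I = 19+10 = 29
ES_J = max(EF_E=19, EF_G=31, EF_H=28, EF_I=29) = 31; EF_J = 31+12 = 43
Expected project duration μ = 43 days. Critical path: A → F → G → J.

Variance along critical path = 0.111 + 0.444 + 4.000 + 0.111 = 4.667; σ = √4.667 = 2.160 days.
Z = (46 − 43) / 2.160 = 1.389
P(T ≤ 46) = Φ(1.389) ≈ 0.918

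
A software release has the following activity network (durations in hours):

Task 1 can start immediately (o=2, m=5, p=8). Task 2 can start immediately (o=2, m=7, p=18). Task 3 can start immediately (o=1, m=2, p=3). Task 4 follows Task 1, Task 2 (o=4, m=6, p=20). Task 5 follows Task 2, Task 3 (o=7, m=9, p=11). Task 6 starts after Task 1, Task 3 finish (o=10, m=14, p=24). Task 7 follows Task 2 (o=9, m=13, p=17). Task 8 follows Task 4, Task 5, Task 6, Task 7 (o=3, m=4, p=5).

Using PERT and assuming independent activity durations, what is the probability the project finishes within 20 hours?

0.048

te_Task 1 = (2 + 4·5 + 8)/6 = 30/6 = 5; σ²_Task 1 = ((8−2)/6)² = 1.000
te_Task 2 = (2 + 4·7 + 18)/6 = 48/6 = 8; σ²_Task 2 = ((18−2)/6)² = 7.111
te_Task 3 = (1 + 4·2 + 3)/6 = 12/6 = 2; σ²_Task 3 = ((3−1)/6)² = 0.111
te_Task 4 = (4 + 4·6 + 20)/6 = 48/6 = 8; σ²_Task 4 = ((20−4)/6)² = 7.111
te_Task 5 = (7 + 4·9 + 11)/6 = 54/6 = 9; σ²_Task 5 = ((11−7)/6)² = 0.444
te_Task 6 = (10 + 4·14 + 24)/6 = 90/6 = 15; σ²_Task 6 = ((24−10)/6)² = 5.444
te_Task 7 = (9 + 4·13 + 17)/6 = 78/6 = 13; σ²_Task 7 = ((17−9)/6)² = 1.778
te_Task 8 = (3 + 4·4 + 5)/6 = 24/6 = 4; σ²_Task 8 = ((5−3)/6)² = 0.111

Forward pass:
ES_Task 1 = 0; EF_Task 1 = 5
ES_Task 2 = 0; EF_Task 2 = 8
ES_Task 3 = 0; EF_Task 3 = 2
ES_Task 4 = max(EF_Task 1=5, EF_Task 2=8) = 8; EF_Task 4 = 8+8 = 16
ES_Task 5 = max(EF_Task 2=8, EF_Task 3=2) = 8; EF_Task 5 = 8+9 = 17
ES_Task 6 = max(EF_Task 1=5, EF_Task 3=2) = 5; EF_Task 6 = 5+15 = 20
ES_Task 7 = 8; EF_Task 7 = 8+13 = 21
ES_Task 8 = max(EF_Task 4=16, EF_Task 5=17, EF_Task 6=20, EF_Task 7=21) = 21; EF_Task 8 = 21+4 = 25
Expected project duration μ = 25 hours. Critical path: Task 2 → Task 7 → Task 8.

Variance along critical path = 7.111 + 1.778 + 0.111 = 9.000; σ = √9.000 = 3.000 hours.
Z = (20 − 25) / 3.000 = -1.667
P(T ≤ 20) = Φ(-1.667) ≈ 0.048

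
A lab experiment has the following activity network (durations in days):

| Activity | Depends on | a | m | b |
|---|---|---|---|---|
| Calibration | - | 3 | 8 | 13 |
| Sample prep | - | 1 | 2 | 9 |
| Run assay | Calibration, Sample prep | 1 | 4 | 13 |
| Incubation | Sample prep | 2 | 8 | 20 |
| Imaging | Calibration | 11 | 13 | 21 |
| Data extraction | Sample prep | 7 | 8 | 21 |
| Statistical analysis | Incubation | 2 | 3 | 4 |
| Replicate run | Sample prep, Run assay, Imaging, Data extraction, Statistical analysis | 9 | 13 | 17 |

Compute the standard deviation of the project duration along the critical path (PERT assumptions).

2.71 days

te_Calibration = (3 + 4·8 + 13)/6 = 48/6 = 8; σ²_Calibration = ((13−3)/6)² = 2.778
te_Sample prep = (1 + 4·2 + 9)/6 = 18/6 = 3; σ²_Sample prep = ((9−1)/6)² = 1.778
te_Run assay = (1 + 4·4 + 13)/6 = 30/6 = 5; σ²_Run assay = ((13−1)/6)² = 4.000
te_Incubation = (2 + 4·8 + 20)/6 = 54/6 = 9; σ²_Incubation = ((20−2)/6)² = 9.000
te_Imaging = (11 + 4·13 + 21)/6 = 84/6 = 14; σ²_Imaging = ((21−11)/6)² = 2.778
te_Data extraction = (7 + 4·8 + 21)/6 = 60/6 = 10; σ²_Data extraction = ((21−7)/6)² = 5.444
te_Statistical analysis = (2 + 4·3 + 4)/6 = 18/6 = 3; σ²_Statistical analysis = ((4−2)/6)² = 0.111
te_Replicate run = (9 + 4·13 + 17)/6 = 78/6 = 13; σ²_Replicate run = ((17−9)/6)² = 1.778

Forward pass:
ES_Calibration = 0; EF_Calibration = 8
ES_Sample prep = 0; EF_Sample prep = 3
ES_Run assay = max(EF_Calibration=8, EF_Sample prep=3) = 8; EF_Run assay = 8+5 = 13
ES_Incubation = 3; EF_Incubation = 3+9 = 12
ES_Imaging = 8; EF_Imaging = 8+14 = 22
ES_Data extraction = 3; EF_Data extraction = 3+10 = 13
ES_Statistical analysis = 12; EF_Statistical analysis = 12+3 = 15
ES_Replicate run = max(EF_Sample prep=3, EF_Run assay=13, EF_Imaging=22, EF_Data extraction=13, EF_Statistical analysis=15) = 22; EF_Replicate run = 22+13 = 35
Expected project duration μ = 35 days. Critical path: Calibration → Imaging → Replicate run.

Variance along critical path = 2.778 + 2.778 + 1.778 = 7.333
σ = √7.333 = 2.708 days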